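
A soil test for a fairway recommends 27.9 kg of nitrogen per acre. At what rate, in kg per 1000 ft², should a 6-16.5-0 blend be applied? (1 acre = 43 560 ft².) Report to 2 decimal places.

10.67 kg of product per thousand sq ft

Product per acre = 27.9 / 6% = 465 kg.
Convert to per 1000 ft²: 465 × 0.0229568 = 10.6749 kg.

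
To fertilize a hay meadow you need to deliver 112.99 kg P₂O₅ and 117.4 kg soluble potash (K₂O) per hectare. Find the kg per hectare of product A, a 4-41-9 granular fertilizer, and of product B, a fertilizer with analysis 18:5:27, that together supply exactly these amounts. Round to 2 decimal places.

Per-hectare balance (a = product A, b = product B):
P₂O₅: 0.41·a + 0.05·b = 112.99
K₂O: 0.09·a + 0.27·b = 117.4
Solving simultaneously: a = 231.9896, b = 357.4849.

231.99 kg product A, 357.48 kg product B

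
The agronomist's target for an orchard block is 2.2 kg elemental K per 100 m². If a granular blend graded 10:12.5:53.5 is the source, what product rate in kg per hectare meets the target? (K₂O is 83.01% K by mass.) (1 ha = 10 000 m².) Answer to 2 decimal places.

As K₂O: 2.2 / 0.8301 = 2.65028 kg per 100 m².
Product per 100 m² = 2.65028 / 53.5% = 4.9538 kg.
Convert to per hectare: 4.9538 × 100 = 495.38002 kg.

495.38 kg of product per hectare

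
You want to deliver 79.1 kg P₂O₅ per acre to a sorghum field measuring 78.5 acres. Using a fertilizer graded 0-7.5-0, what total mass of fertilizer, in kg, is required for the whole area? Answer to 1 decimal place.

Product per acre = 79.1 / 7.5% = 1054.67 kg.
Total product = 1054.67 × 78.5 = 82791.33 kg.

82791.3 kg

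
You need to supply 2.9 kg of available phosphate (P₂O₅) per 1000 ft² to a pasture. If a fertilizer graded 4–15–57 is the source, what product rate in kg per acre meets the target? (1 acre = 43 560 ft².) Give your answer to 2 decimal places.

Product per 1000 ft² = 2.9 / 15% = 19.3333 kg.
Convert to per acre: 19.3333 × 43.56 = 842.16 kg.

842.16 kg of product per acre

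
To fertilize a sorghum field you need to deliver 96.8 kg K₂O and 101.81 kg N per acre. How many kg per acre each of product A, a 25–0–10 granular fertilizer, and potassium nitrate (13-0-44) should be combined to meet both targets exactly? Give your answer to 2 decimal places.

332.09 kg product A, 144.53 kg potassium nitrate

Let a = kg of product A, b = kg of potassium nitrate (per acre).
K₂O: 0.1·a + 0.44·b = 96.8
N: 0.25·a + 0.13·b = 101.81
Eliminate b: (row1) − 0.44/0.13·(row2) → -0.746154·a = -247.788, so a = 332.087.
Then b = (101.81 − 0.25·332.087) / 0.13 = 144.526.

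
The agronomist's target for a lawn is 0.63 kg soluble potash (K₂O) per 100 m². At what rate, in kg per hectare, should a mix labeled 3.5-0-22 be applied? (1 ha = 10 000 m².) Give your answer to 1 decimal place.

Product per 100 m² = 0.63 / 22% = 2.86364 kg.
Convert to per hectare: 2.86364 × 100 = 286.364 kg.

286.4 kg of product per hectare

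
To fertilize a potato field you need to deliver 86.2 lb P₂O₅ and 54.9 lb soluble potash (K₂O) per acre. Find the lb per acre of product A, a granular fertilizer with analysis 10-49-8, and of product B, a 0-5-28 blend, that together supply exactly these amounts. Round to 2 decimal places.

160.59 lb product A, 150.19 lb product B

Let a = lb of product A, b = lb of product B (per acre).
P₂O₅: 0.49·a + 0.05·b = 86.2
K₂O: 0.08·a + 0.28·b = 54.9
Eliminate b: (row1) − 0.05/0.28·(row2) → 0.475714·a = 76.3964, so a = 160.593.
Then b = (54.9 − 0.08·160.593) / 0.28 = 150.188.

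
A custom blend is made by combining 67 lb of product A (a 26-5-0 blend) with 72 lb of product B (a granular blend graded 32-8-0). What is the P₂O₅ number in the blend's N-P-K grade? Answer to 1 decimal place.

6.6% P₂O₅

Total mass = 67 + 72 = 139 lb.
P₂O₅ mass = 5%×67 + 8%×72 = 9.11 lb.
% P₂O₅ = 9.11 / 139 = 6.55396%.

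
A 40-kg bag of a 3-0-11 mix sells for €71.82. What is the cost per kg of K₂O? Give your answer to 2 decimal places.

K₂O in bag = 40 × 11% = 4.4 kg.
Cost per kg K₂O = €71.82 / 4.4 = €16.3227.

€16.32 per kg K₂O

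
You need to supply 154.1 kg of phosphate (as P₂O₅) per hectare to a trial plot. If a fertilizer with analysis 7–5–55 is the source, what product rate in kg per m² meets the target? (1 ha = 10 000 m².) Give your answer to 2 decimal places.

Product per hectare = 154.1 / 5% = 3082 kg.
Convert to per m²: 3082 × 0.0001 = 0.3082 kg.

0.31 kg of product per sq m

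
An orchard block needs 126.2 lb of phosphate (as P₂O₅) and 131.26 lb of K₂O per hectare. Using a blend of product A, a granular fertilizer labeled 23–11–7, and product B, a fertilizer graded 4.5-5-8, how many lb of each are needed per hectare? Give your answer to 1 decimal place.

666.6 lb product A, 1057.5 lb product B

Let a = lb of product A, b = lb of product B (per hectare).
P₂O₅: 0.11·a + 0.05·b = 126.2
K₂O: 0.07·a + 0.08·b = 131.26
Solving simultaneously: a = 666.604, b = 1057.47.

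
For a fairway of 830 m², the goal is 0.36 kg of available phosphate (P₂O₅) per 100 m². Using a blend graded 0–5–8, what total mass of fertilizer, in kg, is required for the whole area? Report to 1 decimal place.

59.8 kg

Product per 100 m² = 0.36 / 5% = 7.2 kg.
Total product = 7.2 × 830 / 100 = 59.76 kg.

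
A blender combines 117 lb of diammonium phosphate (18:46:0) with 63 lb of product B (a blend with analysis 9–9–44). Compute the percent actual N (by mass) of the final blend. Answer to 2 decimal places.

Total mass = 117 + 63 = 180 lb.
N mass = 18%×117 + 9%×63 = 26.73 lb.
% N = 26.73 / 180 = 14.85%.

14.85% N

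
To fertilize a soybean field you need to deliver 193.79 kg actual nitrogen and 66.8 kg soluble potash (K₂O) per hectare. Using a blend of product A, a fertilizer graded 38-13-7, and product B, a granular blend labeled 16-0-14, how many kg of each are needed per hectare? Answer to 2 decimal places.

With a, b = kg per hectare of product A and product B:
N: 0.38·a + 0.16·b = 193.79
K₂O: 0.07·a + 0.14·b = 66.8
Eliminate b: (row1) − 0.16/0.14·(row2) → 0.3·a = 117.447, so a = 391.4905.
Then b = (66.8 − 0.07·391.4905) / 0.14 = 281.398.

391.49 kg product A, 281.40 kg product B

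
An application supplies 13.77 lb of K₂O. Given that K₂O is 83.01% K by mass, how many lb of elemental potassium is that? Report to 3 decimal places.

K = 13.77 × 0.8301 = 11.43048 lb.

11.430 lb K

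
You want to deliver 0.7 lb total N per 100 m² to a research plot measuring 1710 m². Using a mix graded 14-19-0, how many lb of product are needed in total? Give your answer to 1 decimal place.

Product per 100 m² = 0.7 / 14% = 5 lb.
Total product = 5 × 1710 / 100 = 85.5 lb.

85.5 lb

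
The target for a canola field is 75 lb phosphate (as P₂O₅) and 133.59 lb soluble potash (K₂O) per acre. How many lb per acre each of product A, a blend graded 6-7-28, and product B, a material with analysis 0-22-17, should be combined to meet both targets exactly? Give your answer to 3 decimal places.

Let a = lb of product A, b = lb of product B (per acre).
P₂O₅: 0.07·a + 0.22·b = 75
K₂O: 0.28·a + 0.17·b = 133.59
Eliminate a: (row1) − 0.07/0.28·(row2) → 0.1775·b = 41.6025, so b = 234.3803.
Back-substitute: a = (75 − 0.22·234.3803) / 0.07 = 334.8048.

334.805 lb product A, 234.380 lb product B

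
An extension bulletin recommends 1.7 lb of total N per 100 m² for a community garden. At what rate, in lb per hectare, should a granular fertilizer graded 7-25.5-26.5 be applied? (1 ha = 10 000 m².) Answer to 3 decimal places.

2428.571 lb of product per hectare

Product per 100 m² = 1.7 / 7% = 24.2857 lb.
Convert to per hectare: 24.2857 × 100 = 2428.5714 lb.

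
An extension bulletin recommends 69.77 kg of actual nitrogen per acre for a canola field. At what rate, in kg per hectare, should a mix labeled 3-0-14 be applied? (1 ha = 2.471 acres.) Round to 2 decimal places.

Product per acre = 69.77 / 3% = 2325.67 kg.
Convert to per hectare: 2325.67 × 2.471 = 5746.722 kg.

5746.72 kg of product per hectare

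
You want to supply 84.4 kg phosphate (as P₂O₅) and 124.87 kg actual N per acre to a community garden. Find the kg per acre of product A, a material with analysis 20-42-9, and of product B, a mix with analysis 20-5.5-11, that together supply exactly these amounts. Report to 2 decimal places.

137.15 kg product A, 487.20 kg product B

With a, b = kg per acre of product A and product B:
P₂O₅: 0.42·a + 0.055·b = 84.4
N: 0.2·a + 0.2·b = 124.87
Eliminate a: (row1) − 0.42/0.2·(row2) → -0.365·b = -177.827, so b = 487.197.
Back-substitute: a = (84.4 − 0.055·487.197) / 0.42 = 137.153.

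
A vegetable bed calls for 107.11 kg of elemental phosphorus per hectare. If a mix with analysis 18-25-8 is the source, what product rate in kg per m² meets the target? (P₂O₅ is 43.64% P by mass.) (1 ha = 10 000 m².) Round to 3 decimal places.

0.098 kg of product per sq m

As P₂O₅: 107.11 / 0.4364 = 245.44 kg per hectare.
Product per hectare = 245.44 / 25% = 981.76 kg.
Convert to per m²: 981.76 × 0.0001 = 0.098176 kg.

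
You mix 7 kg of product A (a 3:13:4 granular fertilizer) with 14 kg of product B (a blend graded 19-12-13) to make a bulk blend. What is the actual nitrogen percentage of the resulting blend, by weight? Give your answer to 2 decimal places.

13.67% N

Total mass = 7 + 14 = 21 kg.
N mass = 3%×7 + 19%×14 = 2.87 kg.
% N = 2.87 / 21 = 13.6667%.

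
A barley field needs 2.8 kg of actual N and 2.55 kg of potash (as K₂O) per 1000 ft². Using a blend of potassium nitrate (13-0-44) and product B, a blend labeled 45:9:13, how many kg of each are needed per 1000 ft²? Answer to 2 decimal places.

4.33 kg potassium nitrate, 4.97 kg product B

With a, b = kg per 1000 ft² of potassium nitrate and product B:
N: 0.13·a + 0.45·b = 2.8
K₂O: 0.44·a + 0.13·b = 2.55
Eliminate a: (row1) − 0.13/0.44·(row2) → 0.411591·b = 2.04659, so b = 4.97239.
Back-substitute: a = (2.8 − 0.45·4.97239) / 0.13 = 4.32634.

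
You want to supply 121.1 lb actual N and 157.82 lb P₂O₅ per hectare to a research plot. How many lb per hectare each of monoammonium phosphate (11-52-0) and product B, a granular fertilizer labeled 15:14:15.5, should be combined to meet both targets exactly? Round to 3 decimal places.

Per-hectare balance (a = monoammonium phosphate, b = product B):
N: 0.11·a + 0.15·b = 121.1
P₂O₅: 0.52·a + 0.14·b = 157.82
From row1: a = (121.1 − 0.15·b) / 0.11.
Into row2: 0.52·(121.1 − 0.15·b)/0.11 + 0.14·b = 157.82 → b = 728.623003, a = 107.3323.

107.332 lb monoammonium phosphate, 728.623 lb product B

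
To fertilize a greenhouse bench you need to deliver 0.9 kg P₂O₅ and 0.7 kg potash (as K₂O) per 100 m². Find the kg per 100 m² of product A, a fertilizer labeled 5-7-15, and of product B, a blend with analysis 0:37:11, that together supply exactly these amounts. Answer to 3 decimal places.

Let a = kg of product A, b = kg of product B (per 100 m²).
P₂O₅: 0.07·a + 0.37·b = 0.9
K₂O: 0.15·a + 0.11·b = 0.7
Eliminate a: (row1) − 0.07/0.15·(row2) → 0.318667·b = 0.573333, so b = 1.79916.
Back-substitute: a = (0.9 − 0.37·1.79916) / 0.07 = 3.34728.

3.347 kg product A, 1.799 kg product B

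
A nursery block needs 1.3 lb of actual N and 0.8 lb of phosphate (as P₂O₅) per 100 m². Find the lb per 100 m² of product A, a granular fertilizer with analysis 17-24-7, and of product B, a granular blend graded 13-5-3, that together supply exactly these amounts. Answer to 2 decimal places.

Per-100 m² balance (a = product A, b = product B):
N: 0.17·a + 0.13·b = 1.3
P₂O₅: 0.24·a + 0.05·b = 0.8
Eliminate a: (row1) − 0.17/0.24·(row2) → 0.0945833·b = 0.733333, so b = 7.7533.
Back-substitute: a = (1.3 − 0.13·7.7533) / 0.17 = 1.71806.

1.72 lb product A, 7.75 lb product B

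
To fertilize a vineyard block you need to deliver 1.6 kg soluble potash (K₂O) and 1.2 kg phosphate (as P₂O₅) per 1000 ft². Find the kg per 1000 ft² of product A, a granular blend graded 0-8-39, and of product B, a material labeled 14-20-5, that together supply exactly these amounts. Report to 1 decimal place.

3.5 kg product A, 4.6 kg product B

With a, b = kg per 1000 ft² of product A and product B:
K₂O: 0.39·a + 0.05·b = 1.6
P₂O₅: 0.08·a + 0.2·b = 1.2
From row1: a = (1.6 − 0.05·b) / 0.39.
Into row2: 0.08·(1.6 − 0.05·b)/0.39 + 0.2·b = 1.2 → b = 4.59459, a = 3.51351.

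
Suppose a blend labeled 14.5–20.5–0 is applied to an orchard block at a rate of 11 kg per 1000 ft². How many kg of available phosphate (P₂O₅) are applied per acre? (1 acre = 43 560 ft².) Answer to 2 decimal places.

P₂O₅ per 1000 ft² = 11 × 20.5% = 2.255 kg.
Convert to per acre: 2.255 × 43.56 = 98.2278 kg.

98.23 kg P₂O₅ per acre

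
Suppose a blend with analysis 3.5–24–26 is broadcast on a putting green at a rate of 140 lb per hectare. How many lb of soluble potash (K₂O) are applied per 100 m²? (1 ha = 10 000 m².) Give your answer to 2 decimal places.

K₂O per hectare = 140 × 26% = 36.4 lb.
Convert to per 100 m²: 36.4 × 0.01 = 0.364 lb.

0.36 lb K₂O per hundred sq m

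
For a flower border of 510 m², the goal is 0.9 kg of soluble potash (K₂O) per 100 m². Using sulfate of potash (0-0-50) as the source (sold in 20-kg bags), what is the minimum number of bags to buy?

1 bags

Product per 100 m² = 0.9 / 50% = 1.8 kg.
Total product = 1.8 × 510 / 100 = 9.18 kg.
Bags = ⌈9.18 / 20⌉ = 1.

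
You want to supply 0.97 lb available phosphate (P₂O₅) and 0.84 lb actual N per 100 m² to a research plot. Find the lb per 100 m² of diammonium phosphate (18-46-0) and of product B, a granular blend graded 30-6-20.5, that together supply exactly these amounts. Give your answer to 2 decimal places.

1.89 lb diammonium phosphate, 1.67 lb product B

Let a = lb of diammonium phosphate, b = lb of product B (per 100 m²).
P₂O₅: 0.46·a + 0.06·b = 0.97
N: 0.18·a + 0.3·b = 0.84
Eliminate a: (row1) − 0.46/0.18·(row2) → -0.706667·b = -1.17667, so b = 1.66509.
Back-substitute: a = (0.97 − 0.06·1.66509) / 0.46 = 1.89151.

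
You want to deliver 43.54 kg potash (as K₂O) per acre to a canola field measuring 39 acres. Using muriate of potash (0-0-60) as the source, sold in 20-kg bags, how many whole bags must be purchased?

Product per acre = 43.54 / 60% = 72.5667 kg.
Total product = 72.5667 × 39 = 2830.1 kg.
Bags = ⌈2830.1 / 20⌉ = 142.

142 bags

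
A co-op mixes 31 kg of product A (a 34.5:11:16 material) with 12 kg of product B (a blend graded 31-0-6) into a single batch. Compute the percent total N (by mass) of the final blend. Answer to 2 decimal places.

Total mass = 31 + 12 = 43 kg.
N mass = 34.5%×31 + 31%×12 = 14.415 kg.
% N = 14.415 / 43 = 33.5233%.

33.52% N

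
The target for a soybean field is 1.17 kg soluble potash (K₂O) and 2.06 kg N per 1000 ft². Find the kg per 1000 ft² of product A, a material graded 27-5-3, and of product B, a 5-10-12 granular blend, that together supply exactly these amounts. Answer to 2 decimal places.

6.11 kg product A, 8.22 kg product B

Let a = kg of product A, b = kg of product B (per 1000 ft²).
K₂O: 0.03·a + 0.12·b = 1.17
N: 0.27·a + 0.05·b = 2.06
Eliminate a: (row1) − 0.03/0.27·(row2) → 0.114444·b = 0.941111, so b = 8.2233.
Back-substitute: a = (1.17 − 0.12·8.2233) / 0.03 = 6.1068.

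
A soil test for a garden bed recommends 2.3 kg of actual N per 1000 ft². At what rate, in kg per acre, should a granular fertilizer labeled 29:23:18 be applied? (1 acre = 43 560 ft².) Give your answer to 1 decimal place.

Product per 1000 ft² = 2.3 / 29% = 7.93103 kg.
Convert to per acre: 7.93103 × 43.56 = 345.476 kg.

345.5 kg of product per acre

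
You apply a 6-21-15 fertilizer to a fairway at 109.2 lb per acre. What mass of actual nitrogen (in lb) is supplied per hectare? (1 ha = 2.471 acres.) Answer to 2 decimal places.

16.19 lb N per hectare

nitrogen per acre = 109.2 × 6% = 6.552 lb.
Convert to per hectare: 6.552 × 2.471 = 16.18999 lb.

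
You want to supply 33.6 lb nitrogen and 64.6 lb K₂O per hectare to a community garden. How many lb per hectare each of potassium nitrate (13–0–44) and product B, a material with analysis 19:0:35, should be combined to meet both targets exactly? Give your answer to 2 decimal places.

Let a = lb of potassium nitrate, b = lb of product B (per hectare).
N: 0.13·a + 0.19·b = 33.6
K₂O: 0.44·a + 0.35·b = 64.6
Eliminate b: (row1) − 0.19/0.35·(row2) → -0.108857·a = -1.46857, so a = 13.4908.
Then b = (64.6 − 0.44·13.4908) / 0.35 = 167.612.

13.49 lb potassium nitrate, 167.61 lb product B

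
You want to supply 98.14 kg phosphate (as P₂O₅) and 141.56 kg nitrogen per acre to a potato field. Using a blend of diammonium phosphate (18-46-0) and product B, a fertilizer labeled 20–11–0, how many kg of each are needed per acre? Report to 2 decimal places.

56.18 kg diammonium phosphate, 657.24 kg product B

With a, b = kg per acre of diammonium phosphate and product B:
P₂O₅: 0.46·a + 0.11·b = 98.14
N: 0.18·a + 0.2·b = 141.56
From row1: a = (98.14 − 0.11·b) / 0.46.
Into row2: 0.18·(98.14 − 0.11·b)/0.46 + 0.2·b = 141.56 → b = 657.235, a = 56.1828.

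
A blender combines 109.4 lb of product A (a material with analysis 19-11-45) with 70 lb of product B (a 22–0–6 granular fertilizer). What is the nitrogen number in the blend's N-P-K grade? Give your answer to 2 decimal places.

Total mass = 109.4 + 70 = 179.4 lb.
N mass = 19%×109.4 + 22%×70 = 36.186 lb.
% N = 36.186 / 179.4 = 20.1706%.

20.17% N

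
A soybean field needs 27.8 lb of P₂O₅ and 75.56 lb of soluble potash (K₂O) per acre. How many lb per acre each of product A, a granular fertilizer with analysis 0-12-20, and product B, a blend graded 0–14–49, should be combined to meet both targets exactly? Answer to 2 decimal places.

98.82 lb product A, 113.87 lb product B

Per-acre balance (a = product A, b = product B):
P₂O₅: 0.12·a + 0.14·b = 27.8
K₂O: 0.2·a + 0.49·b = 75.56
Solving simultaneously: a = 98.8182, b = 113.8701.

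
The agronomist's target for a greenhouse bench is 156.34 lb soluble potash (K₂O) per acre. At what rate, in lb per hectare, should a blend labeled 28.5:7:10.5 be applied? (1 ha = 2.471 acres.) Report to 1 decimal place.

3679.2 lb of product per hectare

Product per acre = 156.34 / 10.5% = 1488.95 lb.
Convert to per hectare: 1488.95 × 2.471 = 3679.201 lb.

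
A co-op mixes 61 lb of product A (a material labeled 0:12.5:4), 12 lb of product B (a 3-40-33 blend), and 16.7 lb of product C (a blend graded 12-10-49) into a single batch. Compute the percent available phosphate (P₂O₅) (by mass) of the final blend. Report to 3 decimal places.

Total mass = 61 + 12 + 16.7 = 89.7 lb.
P₂O₅ mass = 12.5%×61 + 40%×12 + 10%×16.7 = 14.095 lb.
% P₂O₅ = 14.095 / 89.7 = 15.71349%.

15.713% P₂O₅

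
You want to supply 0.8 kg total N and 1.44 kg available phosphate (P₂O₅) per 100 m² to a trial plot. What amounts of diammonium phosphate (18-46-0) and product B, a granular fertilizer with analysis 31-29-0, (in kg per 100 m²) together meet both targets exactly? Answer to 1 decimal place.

With a, b = kg per 100 m² of diammonium phosphate and product B:
N: 0.18·a + 0.31·b = 0.8
P₂O₅: 0.46·a + 0.29·b = 1.44
Solving simultaneously: a = 2.37168, b = 1.20354.

2.4 kg diammonium phosphate, 1.2 kg product B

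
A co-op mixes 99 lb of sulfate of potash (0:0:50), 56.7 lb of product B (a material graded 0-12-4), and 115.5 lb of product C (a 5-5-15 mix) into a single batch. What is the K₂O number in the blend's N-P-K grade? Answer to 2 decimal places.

Total mass = 99 + 56.7 + 115.5 = 271.2 lb.
K₂O mass = 50%×99 + 4%×56.7 + 15%×115.5 = 69.093 lb.
% K₂O = 69.093 / 271.2 = 25.4768%.

25.48% K₂O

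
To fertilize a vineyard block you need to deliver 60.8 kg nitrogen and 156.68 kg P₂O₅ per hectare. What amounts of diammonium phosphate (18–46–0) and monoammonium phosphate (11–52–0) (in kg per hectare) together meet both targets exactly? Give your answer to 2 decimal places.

Per-hectare balance (a = diammonium phosphate, b = monoammonium phosphate):
N: 0.18·a + 0.11·b = 60.8
P₂O₅: 0.46·a + 0.52·b = 156.68
Eliminate b: (row1) − 0.11/0.52·(row2) → 0.0826923·a = 27.6562, so a = 334.447.
Then b = (156.68 − 0.46·334.447) / 0.52 = 5.45116.

334.45 kg diammonium phosphate, 5.45 kg monoammonium phosphate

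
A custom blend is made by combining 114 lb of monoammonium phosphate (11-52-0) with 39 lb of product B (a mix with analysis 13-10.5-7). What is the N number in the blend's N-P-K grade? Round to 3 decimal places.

Total mass = 114 + 39 = 153 lb.
N mass = 11%×114 + 13%×39 = 17.61 lb.
% N = 17.61 / 153 = 11.5098%.

11.510% N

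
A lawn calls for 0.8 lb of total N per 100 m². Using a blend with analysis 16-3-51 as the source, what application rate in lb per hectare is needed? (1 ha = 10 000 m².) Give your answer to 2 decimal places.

Product per 100 m² = 0.8 / 16% = 5 lb.
Convert to per hectare: 5 × 100 = 500 lb.

500.00 lb of product per hectare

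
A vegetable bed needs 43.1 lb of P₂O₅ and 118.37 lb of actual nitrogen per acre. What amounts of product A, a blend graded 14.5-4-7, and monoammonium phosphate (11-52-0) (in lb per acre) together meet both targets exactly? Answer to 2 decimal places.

With a, b = lb per acre of product A and monoammonium phosphate:
P₂O₅: 0.04·a + 0.52·b = 43.1
N: 0.145·a + 0.11·b = 118.37
Eliminate a: (row1) − 0.04/0.145·(row2) → 0.489655·b = 10.4462, so b = 21.3338.
Back-substitute: a = (43.1 − 0.52·21.3338) / 0.04 = 800.161.

800.16 lb product A, 21.33 lb monoammonium phosphate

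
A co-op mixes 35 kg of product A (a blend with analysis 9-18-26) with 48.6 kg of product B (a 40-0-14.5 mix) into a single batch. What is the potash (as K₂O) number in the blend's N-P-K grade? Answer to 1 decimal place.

Total mass = 35 + 48.6 = 83.6 kg.
K₂O mass = 26%×35 + 14.5%×48.6 = 16.147 kg.
% K₂O = 16.147 / 83.6 = 19.3146%.

19.3% K₂O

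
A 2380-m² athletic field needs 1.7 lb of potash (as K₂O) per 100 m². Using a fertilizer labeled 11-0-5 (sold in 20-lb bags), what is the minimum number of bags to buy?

41 bags

Product per 100 m² = 1.7 / 5% = 34 lb.
Total product = 34 × 2380 / 100 = 809.2 lb.
Bags = ⌈809.2 / 20⌉ = 41.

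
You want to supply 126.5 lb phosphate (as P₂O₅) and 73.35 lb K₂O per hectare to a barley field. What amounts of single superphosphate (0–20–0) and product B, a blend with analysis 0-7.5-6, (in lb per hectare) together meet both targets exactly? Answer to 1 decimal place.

174.1 lb single superphosphate, 1222.5 lb product B

With a, b = lb per hectare of single superphosphate and product B:
P₂O₅: 0.2·a + 0.075·b = 126.5
K₂O: 0·a + 0.06·b = 73.35
Solving simultaneously: a = 174.062, b = 1222.5.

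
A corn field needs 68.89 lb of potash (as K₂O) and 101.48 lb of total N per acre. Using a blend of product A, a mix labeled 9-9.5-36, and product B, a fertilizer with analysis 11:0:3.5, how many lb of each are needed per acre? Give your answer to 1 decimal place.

With a, b = lb per acre of product A and product B:
K₂O: 0.36·a + 0.035·b = 68.89
N: 0.09·a + 0.11·b = 101.48
Eliminate b: (row1) − 0.035/0.11·(row2) → 0.331364·a = 36.6009, so a = 110.455.
Then b = (101.48 − 0.09·110.455) / 0.11 = 832.173.

110.5 lb product A, 832.2 lb product B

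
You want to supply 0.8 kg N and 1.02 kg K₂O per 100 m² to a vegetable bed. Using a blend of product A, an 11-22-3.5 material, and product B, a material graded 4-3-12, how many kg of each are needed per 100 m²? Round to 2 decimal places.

Per-100 m² balance (a = product A, b = product B):
N: 0.11·a + 0.04·b = 0.8
K₂O: 0.035·a + 0.12·b = 1.02
Solving simultaneously: a = 4.67797, b = 7.13559.

4.68 kg product A, 7.14 kg product B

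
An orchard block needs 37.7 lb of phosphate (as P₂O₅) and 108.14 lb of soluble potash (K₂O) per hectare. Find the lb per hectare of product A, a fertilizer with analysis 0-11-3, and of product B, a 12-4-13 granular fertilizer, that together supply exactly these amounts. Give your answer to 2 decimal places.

43.92 lb product A, 821.71 lb product B

Let a = lb of product A, b = lb of product B (per hectare).
P₂O₅: 0.11·a + 0.04·b = 37.7
K₂O: 0.03·a + 0.13·b = 108.14
Eliminate a: (row1) − 0.11/0.03·(row2) → -0.436667·b = -358.813, so b = 821.7099.
Back-substitute: a = (37.7 − 0.04·821.7099) / 0.11 = 43.9237.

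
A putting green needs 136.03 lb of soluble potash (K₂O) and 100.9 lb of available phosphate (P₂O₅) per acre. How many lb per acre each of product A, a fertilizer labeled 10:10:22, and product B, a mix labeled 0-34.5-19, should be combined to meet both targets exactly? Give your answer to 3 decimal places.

Let a = lb of product A, b = lb of product B (per acre).
K₂O: 0.22·a + 0.19·b = 136.03
P₂O₅: 0.1·a + 0.345·b = 100.9
From row1: a = (136.03 − 0.19·b) / 0.22.
Into row2: 0.1·(136.03 − 0.19·b)/0.22 + 0.345·b = 100.9 → b = 151.05448, a = 487.86204.

487.862 lb product A, 151.054 lb product B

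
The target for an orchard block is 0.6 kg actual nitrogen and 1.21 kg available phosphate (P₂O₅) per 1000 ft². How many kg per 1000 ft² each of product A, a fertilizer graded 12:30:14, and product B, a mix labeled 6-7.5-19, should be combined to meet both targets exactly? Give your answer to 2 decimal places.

Let a = kg of product A, b = kg of product B (per 1000 ft²).
N: 0.12·a + 0.06·b = 0.6
P₂O₅: 0.3·a + 0.075·b = 1.21
From row1: a = (0.6 − 0.06·b) / 0.12.
Into row2: 0.3·(0.6 − 0.06·b)/0.12 + 0.075·b = 1.21 → b = 3.86667, a = 3.06667.

3.07 kg product A, 3.87 kg product B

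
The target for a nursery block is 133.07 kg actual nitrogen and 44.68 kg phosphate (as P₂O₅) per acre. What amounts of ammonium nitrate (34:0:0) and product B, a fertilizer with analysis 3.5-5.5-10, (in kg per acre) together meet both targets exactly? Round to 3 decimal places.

307.757 kg ammonium nitrate, 812.364 kg product B

Per-acre balance (a = ammonium nitrate, b = product B):
N: 0.34·a + 0.035·b = 133.07
P₂O₅: 0·a + 0.055·b = 44.68
Solving simultaneously: a = 307.7567, b = 812.3636.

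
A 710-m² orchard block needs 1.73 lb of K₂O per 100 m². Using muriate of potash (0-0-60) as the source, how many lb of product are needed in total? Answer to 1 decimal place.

20.5 lb

Product per 100 m² = 1.73 / 60% = 2.88333 lb.
Total product = 2.88333 × 710 / 100 = 20.4717 lb.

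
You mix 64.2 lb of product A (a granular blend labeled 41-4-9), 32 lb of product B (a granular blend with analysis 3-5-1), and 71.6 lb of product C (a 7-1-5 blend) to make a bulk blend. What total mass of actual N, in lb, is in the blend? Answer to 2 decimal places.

N mass = 41%×64.2 + 3%×32 + 7%×71.6 = 32.294 lb.

32.29 lb N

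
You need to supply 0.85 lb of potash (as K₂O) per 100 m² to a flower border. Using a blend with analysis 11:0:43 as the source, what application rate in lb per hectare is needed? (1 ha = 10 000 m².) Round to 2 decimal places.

Product per 100 m² = 0.85 / 43% = 1.97674 lb.
Convert to per hectare: 1.97674 × 100 = 197.674 lb.

197.67 lb of product per hectare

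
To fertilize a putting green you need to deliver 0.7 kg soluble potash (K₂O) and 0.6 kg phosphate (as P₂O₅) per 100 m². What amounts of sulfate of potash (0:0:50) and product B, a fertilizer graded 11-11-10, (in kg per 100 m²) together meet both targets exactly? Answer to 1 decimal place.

0.3 kg sulfate of potash, 5.5 kg product B

Let a = kg of sulfate of potash, b = kg of product B (per 100 m²).
K₂O: 0.5·a + 0.1·b = 0.7
P₂O₅: 0·a + 0.11·b = 0.6
Solving simultaneously: a = 0.309091, b = 5.45455.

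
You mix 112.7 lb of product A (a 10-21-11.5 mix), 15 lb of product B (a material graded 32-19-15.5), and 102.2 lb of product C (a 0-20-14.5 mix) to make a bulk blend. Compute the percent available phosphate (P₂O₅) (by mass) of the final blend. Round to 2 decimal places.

Total mass = 112.7 + 15 + 102.2 = 229.9 lb.
P₂O₅ mass = 21%×112.7 + 19%×15 + 20%×102.2 = 46.957 lb.
% P₂O₅ = 46.957 / 229.9 = 20.42497%.

20.42% P₂O₅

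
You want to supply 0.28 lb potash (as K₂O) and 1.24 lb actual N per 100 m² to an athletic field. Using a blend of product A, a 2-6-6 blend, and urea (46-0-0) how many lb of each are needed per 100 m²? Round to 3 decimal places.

4.667 lb product A, 2.493 lb urea

Per-100 m² balance (a = product A, b = urea):
K₂O: 0.06·a + 0·b = 0.28
N: 0.02·a + 0.46·b = 1.24
Eliminate b: (row1) − 0/0.46·(row2) → 0.06·a = 0.28, so a = 4.66667.
Then b = (1.24 − 0.02·4.66667) / 0.46 = 2.49275.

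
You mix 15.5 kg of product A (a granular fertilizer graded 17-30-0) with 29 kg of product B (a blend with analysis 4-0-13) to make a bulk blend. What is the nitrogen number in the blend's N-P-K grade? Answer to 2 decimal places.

8.53% N

Total mass = 15.5 + 29 = 44.5 kg.
N mass = 17%×15.5 + 4%×29 = 3.795 kg.
% N = 3.795 / 44.5 = 8.52809%.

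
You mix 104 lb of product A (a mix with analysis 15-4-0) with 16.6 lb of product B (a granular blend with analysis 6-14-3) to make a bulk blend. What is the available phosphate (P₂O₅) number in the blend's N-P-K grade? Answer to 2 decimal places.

5.38% P₂O₅

Total mass = 104 + 16.6 = 120.6 lb.
P₂O₅ mass = 4%×104 + 14%×16.6 = 6.484 lb.
% P₂O₅ = 6.484 / 120.6 = 5.37645%.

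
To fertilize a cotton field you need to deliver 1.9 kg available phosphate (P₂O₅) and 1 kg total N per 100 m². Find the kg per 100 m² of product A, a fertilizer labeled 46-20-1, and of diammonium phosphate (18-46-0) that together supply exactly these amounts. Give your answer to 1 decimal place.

0.7 kg product A, 3.8 kg diammonium phosphate

Per-100 m² balance (a = product A, b = diammonium phosphate):
P₂O₅: 0.2·a + 0.46·b = 1.9
N: 0.46·a + 0.18·b = 1
From row1: a = (1.9 − 0.46·b) / 0.2.
Into row2: 0.46·(1.9 − 0.46·b)/0.2 + 0.18·b = 1 → b = 3.83827, a = 0.671982.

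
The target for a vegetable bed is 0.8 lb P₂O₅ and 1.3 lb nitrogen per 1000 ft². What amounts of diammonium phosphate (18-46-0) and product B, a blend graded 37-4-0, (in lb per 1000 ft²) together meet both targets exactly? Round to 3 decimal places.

1.497 lb diammonium phosphate, 2.785 lb product B

With a, b = lb per 1000 ft² of diammonium phosphate and product B:
P₂O₅: 0.46·a + 0.04·b = 0.8
N: 0.18·a + 0.37·b = 1.3
Eliminate a: (row1) − 0.46/0.18·(row2) → -0.905556·b = -2.52222, so b = 2.78528.
Back-substitute: a = (0.8 − 0.04·2.78528) / 0.46 = 1.49693.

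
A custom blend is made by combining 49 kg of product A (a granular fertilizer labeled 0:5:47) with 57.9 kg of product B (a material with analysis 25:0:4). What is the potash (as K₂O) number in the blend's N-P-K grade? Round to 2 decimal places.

Total mass = 49 + 57.9 = 106.9 kg.
K₂O mass = 47%×49 + 4%×57.9 = 25.346 kg.
% K₂O = 25.346 / 106.9 = 23.71001%.

23.71% K₂O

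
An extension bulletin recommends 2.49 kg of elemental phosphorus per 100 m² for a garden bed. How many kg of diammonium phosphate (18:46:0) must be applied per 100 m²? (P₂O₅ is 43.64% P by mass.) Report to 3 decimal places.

As P₂O₅: 2.49 / 0.4364 = 5.70577 kg per 100 m².
Product per 100 m² = 5.70577 / 46% = 12.4039 kg.

12.404 kg of product per hundred sq m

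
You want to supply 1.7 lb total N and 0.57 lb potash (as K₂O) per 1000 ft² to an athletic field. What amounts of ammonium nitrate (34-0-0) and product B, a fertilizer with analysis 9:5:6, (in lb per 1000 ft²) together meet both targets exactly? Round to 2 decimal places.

Let a = lb of ammonium nitrate, b = lb of product B (per 1000 ft²).
N: 0.34·a + 0.09·b = 1.7
K₂O: 0·a + 0.06·b = 0.57
Solving simultaneously: a = 2.48529, b = 9.5.

2.49 lb ammonium nitrate, 9.50 lb product B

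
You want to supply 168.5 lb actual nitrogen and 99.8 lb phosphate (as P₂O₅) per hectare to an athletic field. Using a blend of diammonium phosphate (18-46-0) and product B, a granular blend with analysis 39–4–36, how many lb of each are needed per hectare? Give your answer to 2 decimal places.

Per-hectare balance (a = diammonium phosphate, b = product B):
N: 0.18·a + 0.39·b = 168.5
P₂O₅: 0.46·a + 0.04·b = 99.8
Eliminate a: (row1) − 0.18/0.46·(row2) → 0.374348·b = 129.448, so b = 345.796.
Back-substitute: a = (168.5 − 0.39·345.796) / 0.18 = 186.887.

186.89 lb diammonium phosphate, 345.80 lb product B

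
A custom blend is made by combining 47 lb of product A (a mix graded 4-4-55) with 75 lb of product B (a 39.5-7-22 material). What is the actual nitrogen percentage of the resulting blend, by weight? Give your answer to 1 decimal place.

25.8% N

Total mass = 47 + 75 = 122 lb.
N mass = 4%×47 + 39.5%×75 = 31.505 lb.
% N = 31.505 / 122 = 25.8238%.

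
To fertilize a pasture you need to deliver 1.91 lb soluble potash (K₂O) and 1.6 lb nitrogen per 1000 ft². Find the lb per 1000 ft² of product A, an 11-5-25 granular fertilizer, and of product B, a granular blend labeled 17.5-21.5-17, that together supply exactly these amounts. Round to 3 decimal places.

With a, b = lb per 1000 ft² of product A and product B:
K₂O: 0.25·a + 0.17·b = 1.91
N: 0.11·a + 0.175·b = 1.6
Eliminate a: (row1) − 0.25/0.11·(row2) → -0.227727·b = -1.72636, so b = 7.58084.
Back-substitute: a = (1.91 − 0.17·7.58084) / 0.25 = 2.48503.

2.485 lb product A, 7.581 lb product B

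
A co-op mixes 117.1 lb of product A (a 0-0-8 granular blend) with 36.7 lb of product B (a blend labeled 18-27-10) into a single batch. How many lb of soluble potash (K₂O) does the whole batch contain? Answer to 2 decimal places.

K₂O mass = 8%×117.1 + 10%×36.7 = 13.038 lb.

13.04 lb K₂O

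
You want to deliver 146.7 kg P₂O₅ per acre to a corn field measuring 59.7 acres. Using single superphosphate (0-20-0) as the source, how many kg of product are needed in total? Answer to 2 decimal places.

Product per acre = 146.7 / 20% = 733.5 kg.
Total product = 733.5 × 59.7 = 43789.95 kg.

43789.95 kg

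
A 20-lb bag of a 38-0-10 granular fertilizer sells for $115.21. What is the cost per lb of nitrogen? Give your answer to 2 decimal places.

$15.16 per lb N

N in bag = 20 × 38% = 7.6 lb.
Cost per lb N = $115.21 / 7.6 = $15.1592.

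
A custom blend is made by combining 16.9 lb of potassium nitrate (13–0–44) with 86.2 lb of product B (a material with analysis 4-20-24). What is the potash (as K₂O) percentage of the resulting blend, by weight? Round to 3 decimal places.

Total mass = 16.9 + 86.2 = 103.1 lb.
K₂O mass = 44%×16.9 + 24%×86.2 = 28.124 lb.
% K₂O = 28.124 / 103.1 = 27.2784%.

27.278% K₂O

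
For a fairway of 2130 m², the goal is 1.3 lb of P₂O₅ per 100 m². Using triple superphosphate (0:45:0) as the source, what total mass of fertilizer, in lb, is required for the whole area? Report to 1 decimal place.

Product per 100 m² = 1.3 / 45% = 2.88889 lb.
Total product = 2.88889 × 2130 / 100 = 61.5333 lb.

61.5 lb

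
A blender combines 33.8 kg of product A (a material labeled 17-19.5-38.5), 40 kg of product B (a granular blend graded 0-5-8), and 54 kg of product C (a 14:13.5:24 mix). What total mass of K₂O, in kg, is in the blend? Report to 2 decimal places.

K₂O mass = 38.5%×33.8 + 8%×40 + 24%×54 = 29.173 kg.

29.17 kg K₂O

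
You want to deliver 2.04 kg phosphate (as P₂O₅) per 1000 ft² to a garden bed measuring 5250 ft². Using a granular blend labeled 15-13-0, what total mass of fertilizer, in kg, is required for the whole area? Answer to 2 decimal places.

Product per 1000 ft² = 2.04 / 13% = 15.6923 kg.
Total product = 15.6923 × 5250 / 1000 = 82.3846 kg.

82.38 kg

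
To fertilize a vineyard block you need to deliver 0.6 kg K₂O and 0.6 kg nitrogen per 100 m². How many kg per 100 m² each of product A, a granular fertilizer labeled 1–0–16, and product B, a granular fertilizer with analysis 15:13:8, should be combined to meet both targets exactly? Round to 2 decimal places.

1.81 kg product A, 3.88 kg product B

With a, b = kg per 100 m² of product A and product B:
K₂O: 0.16·a + 0.08·b = 0.6
N: 0.01·a + 0.15·b = 0.6
From row1: a = (0.6 − 0.08·b) / 0.16.
Into row2: 0.01·(0.6 − 0.08·b)/0.16 + 0.15·b = 0.6 → b = 3.87931, a = 1.81034.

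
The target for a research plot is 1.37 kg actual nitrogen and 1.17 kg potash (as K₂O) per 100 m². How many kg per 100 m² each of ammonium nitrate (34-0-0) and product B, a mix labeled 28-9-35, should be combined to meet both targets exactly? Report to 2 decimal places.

1.28 kg ammonium nitrate, 3.34 kg product B

Let a = kg of ammonium nitrate, b = kg of product B (per 100 m²).
N: 0.34·a + 0.28·b = 1.37
K₂O: 0·a + 0.35·b = 1.17
Solving simultaneously: a = 1.27647, b = 3.34286.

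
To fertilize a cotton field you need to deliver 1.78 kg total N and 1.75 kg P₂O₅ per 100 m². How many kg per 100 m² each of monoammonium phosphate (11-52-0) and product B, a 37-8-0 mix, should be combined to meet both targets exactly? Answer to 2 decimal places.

Let a = kg of monoammonium phosphate, b = kg of product B (per 100 m²).
N: 0.11·a + 0.37·b = 1.78
P₂O₅: 0.52·a + 0.08·b = 1.75
Eliminate b: (row1) − 0.37/0.08·(row2) → -2.295·a = -6.31375, so a = 2.75109.
Then b = (1.75 − 0.52·2.75109) / 0.08 = 3.99292.

2.75 kg monoammonium phosphate, 3.99 kg product B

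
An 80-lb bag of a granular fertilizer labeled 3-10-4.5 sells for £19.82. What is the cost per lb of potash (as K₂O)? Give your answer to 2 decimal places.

£5.51 per lb K₂O

K₂O in bag = 80 × 4.5% = 3.6 lb.
Cost per lb K₂O = £19.82 / 3.6 = £5.5056.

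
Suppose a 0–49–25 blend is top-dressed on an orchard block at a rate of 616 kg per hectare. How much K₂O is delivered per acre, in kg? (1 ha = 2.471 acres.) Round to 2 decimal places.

K₂O per hectare = 616 × 25% = 154 kg.
Convert to per acre: 154 × 0.404694 = 62.3229 kg.

62.32 kg K₂O per acre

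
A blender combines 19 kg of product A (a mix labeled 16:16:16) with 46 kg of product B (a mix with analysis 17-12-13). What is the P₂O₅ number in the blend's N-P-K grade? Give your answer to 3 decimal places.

13.169% P₂O₅

Total mass = 19 + 46 = 65 kg.
P₂O₅ mass = 16%×19 + 12%×46 = 8.56 kg.
% P₂O₅ = 8.56 / 65 = 13.1692%.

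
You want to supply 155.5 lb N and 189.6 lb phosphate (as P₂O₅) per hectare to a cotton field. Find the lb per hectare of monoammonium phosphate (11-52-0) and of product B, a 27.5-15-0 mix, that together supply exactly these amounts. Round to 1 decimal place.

Let a = lb of monoammonium phosphate, b = lb of product B (per hectare).
N: 0.11·a + 0.275·b = 155.5
P₂O₅: 0.52·a + 0.15·b = 189.6
Eliminate b: (row1) − 0.275/0.15·(row2) → -0.843333·a = -192.1, so a = 227.787.
Then b = (189.6 − 0.52·227.787) / 0.15 = 474.34.

227.8 lb monoammonium phosphate, 474.3 lb product B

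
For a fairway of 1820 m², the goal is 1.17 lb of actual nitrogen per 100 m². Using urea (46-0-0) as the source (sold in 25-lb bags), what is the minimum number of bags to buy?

2 bags

Product per 100 m² = 1.17 / 46% = 2.54348 lb.
Total product = 2.54348 × 1820 / 100 = 46.2913 lb.
Bags = ⌈46.2913 / 25⌉ = 2.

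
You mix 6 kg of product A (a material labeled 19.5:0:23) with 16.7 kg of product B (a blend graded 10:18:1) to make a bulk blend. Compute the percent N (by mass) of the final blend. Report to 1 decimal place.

12.5% N

Total mass = 6 + 16.7 = 22.7 kg.
N mass = 19.5%×6 + 10%×16.7 = 2.84 kg.
% N = 2.84 / 22.7 = 12.511%.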